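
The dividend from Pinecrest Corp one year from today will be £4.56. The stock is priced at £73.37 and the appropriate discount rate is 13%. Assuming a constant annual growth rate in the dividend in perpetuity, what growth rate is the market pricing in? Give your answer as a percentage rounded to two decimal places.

P = D₁/(r−g) ⇒ g = r − D₁/P = 0.13 − £4.56/£73.37 = 0.067849

6.78%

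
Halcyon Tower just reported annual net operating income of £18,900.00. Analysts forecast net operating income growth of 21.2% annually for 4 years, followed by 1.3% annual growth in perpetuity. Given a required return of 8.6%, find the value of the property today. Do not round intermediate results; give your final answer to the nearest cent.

D_1 = 22906.80000
D_2 = 27763.04160
D_3 = 33648.80642
D_4 = 40782.35338
Terminal value at year 4: TV = D_4×(1+g_2)/(r−g_2) = 41312.52397/0.073 = 565924.98595
P_0 = D_1/(1+r)^1 + D_2/(1+r)^2 + D_3/(1+r)^3 + D_4/(1+r)^4 + TV/(1+r)^4
    = 21092.81768 + 23540.05067 + 26271.21677 + 29319.25849 + 406854.91582 = 507078.25944

£507078.26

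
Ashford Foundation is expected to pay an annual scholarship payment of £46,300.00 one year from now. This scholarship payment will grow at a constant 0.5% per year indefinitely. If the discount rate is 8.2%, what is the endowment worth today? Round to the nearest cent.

Growing perpetuity: P = D₁ / (r − g) = £46,300.0000 / (0.082 − 0.005) = £601,298.70

£601298.70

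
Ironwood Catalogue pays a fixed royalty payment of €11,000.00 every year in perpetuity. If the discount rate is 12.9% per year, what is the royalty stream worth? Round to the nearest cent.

Level perpetuity: PV = C / r = €11,000.00 / 0.129 = €85,271.32

€85271.32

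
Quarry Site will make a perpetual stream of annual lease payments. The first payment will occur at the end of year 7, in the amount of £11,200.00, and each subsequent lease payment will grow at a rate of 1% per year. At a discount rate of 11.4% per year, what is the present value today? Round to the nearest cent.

Value at end of year 6: C₁ / (r − g) = £11,200.00 / (0.114 − 0.01) = £107,692.3077
Discount to today: PV = £107,692.3077 / (1 + 0.114)^6 = £107,692.3077 / 1.911222 = £56,347.36

£56347.36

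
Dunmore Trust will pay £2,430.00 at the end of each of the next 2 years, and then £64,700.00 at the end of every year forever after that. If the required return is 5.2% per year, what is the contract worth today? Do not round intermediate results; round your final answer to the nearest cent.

PV of 2-year annuity: £2,430.00 × [1 − (1+0.052)^−2] / 0.052 = 4505.59499
Perpetuity value at year 2: £64,700.00 / 0.052 = 1244230.76923
PV of perpetuity: 1244230.76923 / (1+0.052)^2 = 1124266.98488
Total PV = 4505.59499 + 1124266.98488 = 1128772.57987

£1128772.58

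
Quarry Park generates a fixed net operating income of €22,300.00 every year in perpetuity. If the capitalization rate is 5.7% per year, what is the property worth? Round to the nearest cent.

€391228.07

Level perpetuity: PV = C / r = €22,300.00 / 0.057 = €391,228.07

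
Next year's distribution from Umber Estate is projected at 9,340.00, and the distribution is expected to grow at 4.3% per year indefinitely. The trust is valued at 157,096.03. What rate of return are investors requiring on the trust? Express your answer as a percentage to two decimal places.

10.25%

P = D₁/(r − g) ⇒ r = D₁/P + g = 9,340.0000/157,096.03 + 0.043 = 0.059454 + 0.043 = 0.102454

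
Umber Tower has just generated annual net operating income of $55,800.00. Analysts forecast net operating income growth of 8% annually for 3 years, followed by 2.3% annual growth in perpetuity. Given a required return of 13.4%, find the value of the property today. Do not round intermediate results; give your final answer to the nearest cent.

D_1 = 60264.00000
D_2 = 65085.12000
D_3 = 70291.92960
Terminal value at year 3: TV = D_3×(1+g_2)/(r−g_2) = 71908.64398/0.111 = 647825.62145
P_0 = D_1/(1+r)^1 + D_2/(1+r)^2 + D_3/(1+r)^3 + TV/(1+r)^3
    = 53142.85714 + 50612.24490 + 48202.13800 + 444241.32587 = 596198.56591

$596198.57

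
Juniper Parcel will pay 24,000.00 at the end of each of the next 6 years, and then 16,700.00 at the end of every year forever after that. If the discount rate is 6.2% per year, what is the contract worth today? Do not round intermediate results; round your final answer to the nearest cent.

PV of 6-year annuity: 24,000.00 × [1 − (1+0.062)^−6] / 0.062 = 117277.82181
Perpetuity value at year 6: 16,700.00 / 0.062 = 269354.83871
PV of perpetuity: 269354.83871 / (1+0.062)^6 = 187749.02104
Total PV = 117277.82181 + 187749.02104 = 305026.84284

305026.84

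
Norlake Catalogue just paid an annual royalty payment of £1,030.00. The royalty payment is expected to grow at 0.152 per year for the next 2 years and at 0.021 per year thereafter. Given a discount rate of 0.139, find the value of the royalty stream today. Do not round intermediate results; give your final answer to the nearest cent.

D_1 = 1186.56000
D_2 = 1366.91712
Terminal value at year 2: TV = D_2×(1+g_2)/(r−g_2) = 1395.62238/0.118 = 11827.30830
P_0 = D_1/(1+r)^1 + D_2/(1+r)^2 + TV/(1+r)^2
    = 1041.75593 + 1053.64603 + 9116.71691 = 11212.11887

£11212.12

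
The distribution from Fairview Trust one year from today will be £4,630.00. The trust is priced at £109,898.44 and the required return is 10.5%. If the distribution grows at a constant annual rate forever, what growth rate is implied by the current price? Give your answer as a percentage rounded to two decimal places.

6.29%

P = D₁/(r−g) ⇒ g = r − D₁/P = 0.105 − £4,630.00/£109,898.44 = 0.062870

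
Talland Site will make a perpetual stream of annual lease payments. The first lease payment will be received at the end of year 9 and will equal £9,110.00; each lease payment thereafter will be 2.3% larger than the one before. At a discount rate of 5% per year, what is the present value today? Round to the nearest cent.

Value at end of year 8: C₁ / (r − g) = £9,110.00 / (0.05 − 0.023) = £337,407.4074
Discount to today: PV = £337,407.4074 / (1 + 0.05)^8 = £337,407.4074 / 1.477455 = £228,370.61

£228370.61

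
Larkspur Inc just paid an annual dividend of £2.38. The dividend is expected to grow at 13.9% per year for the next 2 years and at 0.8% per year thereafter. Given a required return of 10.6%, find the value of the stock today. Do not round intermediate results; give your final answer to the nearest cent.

D_1 = 2.71082
D_2 = 3.08762
Terminal value at year 2: TV = D_2×(1+g_2)/(r−g_2) = 3.11232/0.098 = 31.75842
P_0 = D_1/(1+r)^1 + D_2/(1+r)^2 + TV/(1+r)^2
    = 2.45101 + 2.52414 + 25.96263 = 30.93778

£30.94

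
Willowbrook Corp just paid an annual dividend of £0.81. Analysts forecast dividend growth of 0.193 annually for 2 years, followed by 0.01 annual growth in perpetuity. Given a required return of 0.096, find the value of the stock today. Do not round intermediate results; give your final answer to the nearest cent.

£13.11

D_1 = 0.96633
D_2 = 1.15283
Terminal value at year 2: TV = D_2×(1+g_2)/(r−g_2) = 1.16436/0.086 = 13.53907
P_0 = D_1/(1+r)^1 + D_2/(1+r)^2 + TV/(1+r)^2
    = 0.88169 + 0.95972 + 11.27114 = 13.11255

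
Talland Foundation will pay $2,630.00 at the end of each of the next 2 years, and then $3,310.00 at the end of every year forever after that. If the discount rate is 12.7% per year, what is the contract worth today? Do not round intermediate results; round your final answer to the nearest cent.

$24924.24

PV of 2-year annuity: $2,630.00 × [1 − (1+0.127)^−2] / 0.127 = 4404.28492
Perpetuity value at year 2: $3,310.00 / 0.127 = 26062.99213
PV of perpetuity: 26062.99213 / (1+0.127)^2 = 20519.95673
Total PV = 4404.28492 + 20519.95673 = 24924.24165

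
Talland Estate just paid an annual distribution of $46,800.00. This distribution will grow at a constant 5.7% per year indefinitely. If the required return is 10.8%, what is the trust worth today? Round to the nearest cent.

$969952.94

D₁ = D₀ × (1 + g) = $46,800.00 × 1.057 = $49,467.6000
Growing perpetuity: P = D₁ / (r − g) = $49,467.6000 / (0.108 − 0.057) = $969,952.94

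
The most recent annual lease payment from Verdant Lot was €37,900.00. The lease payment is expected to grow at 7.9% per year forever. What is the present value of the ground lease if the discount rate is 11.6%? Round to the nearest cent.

D₁ = D₀ × (1 + g) = €37,900.00 × 1.079 = €40,894.1000
Growing perpetuity: P = D₁ / (r − g) = €40,894.1000 / (0.116 − 0.079) = €1,105,245.95

€1105245.95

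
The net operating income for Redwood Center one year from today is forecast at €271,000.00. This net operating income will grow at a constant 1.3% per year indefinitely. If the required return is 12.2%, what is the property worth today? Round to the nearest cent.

Growing perpetuity: P = D₁ / (r − g) = €271,000.0000 / (0.122 − 0.013) = €2,486,238.53

€2486238.53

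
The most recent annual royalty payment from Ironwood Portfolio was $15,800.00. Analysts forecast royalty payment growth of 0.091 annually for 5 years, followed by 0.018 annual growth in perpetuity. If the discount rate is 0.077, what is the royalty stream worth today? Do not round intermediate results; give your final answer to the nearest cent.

D_1 = 17237.80000
D_2 = 18806.43980
D_3 = 20517.82582
D_4 = 22384.94797
D_5 = 24421.97824
Terminal value at year 5: TV = D_5×(1+g_2)/(r−g_2) = 24861.57385/0.059 = 421382.60755
P_0 = D_1/(1+r)^1 + D_2/(1+r)^2 + D_3/(1+r)^3 + D_4/(1+r)^4 + D_5/(1+r)^5 + TV/(1+r)^5
    = 16005.38533 + 16213.44048 + 16424.20015 + 16637.69950 + 16853.97415 + 290802.46918 = 372937.16879

$372937.17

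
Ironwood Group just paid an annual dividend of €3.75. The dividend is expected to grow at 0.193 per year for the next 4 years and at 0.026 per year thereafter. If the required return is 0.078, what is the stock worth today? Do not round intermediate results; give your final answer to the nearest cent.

D_1 = 4.47375
D_2 = 5.33718
D_3 = 6.36726
D_4 = 7.59614
Terminal value at year 4: TV = D_4×(1+g_2)/(r−g_2) = 7.79364/0.052 = 149.87771
P_0 = D_1/(1+r)^1 + D_2/(1+r)^2 + D_3/(1+r)^3 + D_4/(1+r)^4 + TV/(1+r)^4
    = 4.15005 + 4.59277 + 5.08272 + 5.62494 + 110.98442 = 130.43490

€130.43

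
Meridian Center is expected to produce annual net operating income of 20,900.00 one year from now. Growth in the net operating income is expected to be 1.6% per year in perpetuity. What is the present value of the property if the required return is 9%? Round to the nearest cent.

Growing perpetuity: P = D₁ / (r − g) = 20,900.0000 / (0.09 − 0.016) = 282,432.43

282432.43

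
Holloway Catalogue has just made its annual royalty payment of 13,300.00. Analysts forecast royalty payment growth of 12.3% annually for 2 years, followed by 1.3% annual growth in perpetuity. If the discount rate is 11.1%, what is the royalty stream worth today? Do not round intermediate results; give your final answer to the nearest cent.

167496.96

D_1 = 14935.90000
D_2 = 16773.01570
Terminal value at year 2: TV = D_2×(1+g_2)/(r−g_2) = 16991.06490/0.098 = 173378.21331
P_0 = D_1/(1+r)^1 + D_2/(1+r)^2 + TV/(1+r)^2
    = 13443.65437 + 13588.86035 + 140464.44426 = 167496.95898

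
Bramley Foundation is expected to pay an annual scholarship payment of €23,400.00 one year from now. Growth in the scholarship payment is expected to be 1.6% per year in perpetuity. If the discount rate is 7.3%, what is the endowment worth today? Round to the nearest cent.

Growing perpetuity: P = D₁ / (r − g) = €23,400.0000 / (0.073 − 0.016) = €410,526.32

€410526.32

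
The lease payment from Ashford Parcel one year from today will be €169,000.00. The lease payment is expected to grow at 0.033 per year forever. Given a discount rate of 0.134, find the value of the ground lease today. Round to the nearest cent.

Growing perpetuity: P = D₁ / (r − g) = €169,000.0000 / (0.134 − 0.033) = €1,673,267.33

€1673267.33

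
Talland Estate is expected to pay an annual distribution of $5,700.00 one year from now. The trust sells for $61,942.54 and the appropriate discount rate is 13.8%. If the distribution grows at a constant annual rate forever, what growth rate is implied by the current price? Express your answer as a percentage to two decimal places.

4.60%

P = D₁/(r−g) ⇒ g = r − D₁/P = 0.138 − $5,700.00/$61,942.54 = 0.045979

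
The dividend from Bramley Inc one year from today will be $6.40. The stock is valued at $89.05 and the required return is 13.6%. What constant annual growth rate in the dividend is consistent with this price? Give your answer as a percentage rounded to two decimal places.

P = D₁/(r−g) ⇒ g = r − D₁/P = 0.136 − $6.40/$89.05 = 0.064130

6.41%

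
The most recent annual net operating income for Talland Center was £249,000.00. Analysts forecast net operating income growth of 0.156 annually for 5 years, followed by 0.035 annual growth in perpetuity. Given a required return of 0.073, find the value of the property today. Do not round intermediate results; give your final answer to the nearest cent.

D_1 = 287844.00000
D_2 = 332747.66400
D_3 = 384656.29958
D_4 = 444662.68232
D_5 = 514030.06076
Terminal value at year 5: TV = D_5×(1+g_2)/(r−g_2) = 532021.11289/0.038 = 14000555.60230
P_0 = D_1/(1+r)^1 + D_2/(1+r)^2 + D_3/(1+r)^3 + D_4/(1+r)^4 + D_5/(1+r)^5 + TV/(1+r)^5
    = 268260.95061 + 289011.79767 + 311367.78948 + 335453.08913 + 361401.46415 + 9843434.61561 = 11408929.70664

£11408929.71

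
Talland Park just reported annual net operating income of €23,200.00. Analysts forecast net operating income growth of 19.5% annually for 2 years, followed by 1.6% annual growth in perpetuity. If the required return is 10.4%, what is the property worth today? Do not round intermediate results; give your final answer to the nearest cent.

D_1 = 27724.00000
D_2 = 33130.18000
Terminal value at year 2: TV = D_2×(1+g_2)/(r−g_2) = 33660.26288/0.088 = 382502.98727
P_0 = D_1/(1+r)^1 + D_2/(1+r)^2 + TV/(1+r)^2
    = 25112.31884 + 27182.26541 + 313831.60975 = 366126.19401

€366126.19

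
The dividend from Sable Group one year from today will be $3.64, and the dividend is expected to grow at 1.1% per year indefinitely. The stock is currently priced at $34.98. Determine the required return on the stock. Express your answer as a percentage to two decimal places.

11.51%

P = D₁/(r − g) ⇒ r = D₁/P + g = $3.6400/$34.98 + 0.011 = 0.104059 + 0.011 = 0.115059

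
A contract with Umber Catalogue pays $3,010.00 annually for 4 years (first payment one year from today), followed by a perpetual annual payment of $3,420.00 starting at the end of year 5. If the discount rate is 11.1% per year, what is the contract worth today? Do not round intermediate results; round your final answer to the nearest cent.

PV of 4-year annuity: $3,010.00 × [1 − (1+0.111)^−4] / 0.111 = 9318.45818
Perpetuity value at year 4: $3,420.00 / 0.111 = 30810.81081
PV of perpetuity: 30810.81081 / (1+0.111)^4 = 20223.06098
Total PV = 9318.45818 + 20223.06098 = 29541.51916

$29541.52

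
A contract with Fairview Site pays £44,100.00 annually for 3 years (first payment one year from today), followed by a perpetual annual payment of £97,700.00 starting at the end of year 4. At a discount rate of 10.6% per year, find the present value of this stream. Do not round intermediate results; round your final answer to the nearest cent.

£789798.36

PV of 3-year annuity: £44,100.00 × [1 − (1+0.106)^−3] / 0.106 = 108522.00043
Perpetuity value at year 3: £97,700.00 / 0.106 = 921698.11321
PV of perpetuity: 921698.11321 / (1+0.106)^3 = 681276.35715
Total PV = 108522.00043 + 681276.35715 = 789798.35758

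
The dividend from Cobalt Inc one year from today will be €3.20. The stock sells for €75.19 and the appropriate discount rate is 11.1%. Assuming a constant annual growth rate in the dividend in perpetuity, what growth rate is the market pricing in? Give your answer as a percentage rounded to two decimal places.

6.84%

P = D₁/(r−g) ⇒ g = r − D₁/P = 0.111 − €3.20/€75.19 = 0.068441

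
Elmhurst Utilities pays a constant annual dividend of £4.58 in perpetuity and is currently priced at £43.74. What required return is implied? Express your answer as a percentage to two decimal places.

P = C/r ⇒ r = C/P = £4.58/£43.74 = 0.104710

10.47%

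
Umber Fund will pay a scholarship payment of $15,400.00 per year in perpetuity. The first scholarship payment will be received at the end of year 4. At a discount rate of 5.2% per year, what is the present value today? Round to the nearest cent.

Value at end of year 3: C / r = $15,400.00 / 0.052 = $296,153.8462
Discount to today: PV = $296,153.8462 / (1 + 0.052)^3 = $296,153.8462 / 1.164253 = $254,372.50

$254372.50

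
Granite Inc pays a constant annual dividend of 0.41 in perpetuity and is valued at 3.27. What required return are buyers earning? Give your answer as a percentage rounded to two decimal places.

P = C/r ⇒ r = C/P = 0.41/3.27 = 0.125382

12.54%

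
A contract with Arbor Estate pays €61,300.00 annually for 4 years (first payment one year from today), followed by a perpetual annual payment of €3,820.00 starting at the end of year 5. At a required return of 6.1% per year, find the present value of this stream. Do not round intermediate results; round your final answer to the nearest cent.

PV of 4-year annuity: €61,300.00 × [1 − (1+0.061)^−4] / 0.061 = 211925.48886
Perpetuity value at year 4: €3,820.00 / 0.061 = 62622.95082
PV of perpetuity: 62622.95082 / (1+0.061)^4 = 49416.50111
Total PV = 211925.48886 + 49416.50111 = 261341.98997

€261341.99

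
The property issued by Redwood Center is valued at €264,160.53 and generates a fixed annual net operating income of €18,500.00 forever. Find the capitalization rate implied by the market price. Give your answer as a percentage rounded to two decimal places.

7.00%

P = C/r ⇒ r = C/P = €18,500.00/€264,160.53 = 0.070033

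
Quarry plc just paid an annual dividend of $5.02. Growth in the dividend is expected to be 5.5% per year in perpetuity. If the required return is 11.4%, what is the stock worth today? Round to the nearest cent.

D₁ = D₀ × (1 + g) = $5.02 × 1.055 = $5.2961
Growing perpetuity: P = D₁ / (r − g) = $5.2961 / (0.114 − 0.055) = $89.76

$89.76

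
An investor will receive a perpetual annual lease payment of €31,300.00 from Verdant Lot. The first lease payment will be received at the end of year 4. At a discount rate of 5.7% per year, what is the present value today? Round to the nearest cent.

Value at end of year 3: C / r = €31,300.00 / 0.057 = €549,122.8070
Discount to today: PV = €549,122.8070 / (1 + 0.057)^3 = €549,122.8070 / 1.180932 = €464,990.97

€464990.97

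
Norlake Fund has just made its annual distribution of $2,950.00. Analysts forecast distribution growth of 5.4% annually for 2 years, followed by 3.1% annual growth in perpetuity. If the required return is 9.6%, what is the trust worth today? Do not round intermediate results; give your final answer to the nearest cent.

$48839.23

D_1 = 3109.30000
D_2 = 3277.20220
Terminal value at year 2: TV = D_2×(1+g_2)/(r−g_2) = 3378.79547/0.065 = 51981.46874
P_0 = D_1/(1+r)^1 + D_2/(1+r)^2 + TV/(1+r)^2
    = 2836.95255 + 2728.23722 + 43274.03959 = 48839.22937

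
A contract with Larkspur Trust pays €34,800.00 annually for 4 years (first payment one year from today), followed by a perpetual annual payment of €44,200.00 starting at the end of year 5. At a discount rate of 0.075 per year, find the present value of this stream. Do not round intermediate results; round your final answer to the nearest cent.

€557849.67

PV of 4-year annuity: €34,800.00 × [1 − (1+0.075)^−4] / 0.075 = 116556.55418
Perpetuity value at year 4: €44,200.00 / 0.075 = 589333.33333
PV of perpetuity: 589333.33333 / (1+0.075)^4 = 441293.11221
Total PV = 116556.55418 + 441293.11221 = 557849.66640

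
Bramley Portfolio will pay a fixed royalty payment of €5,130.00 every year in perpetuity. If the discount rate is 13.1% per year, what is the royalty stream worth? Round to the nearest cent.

€39160.31

Level perpetuity: PV = C / r = €5,130.00 / 0.131 = €39,160.31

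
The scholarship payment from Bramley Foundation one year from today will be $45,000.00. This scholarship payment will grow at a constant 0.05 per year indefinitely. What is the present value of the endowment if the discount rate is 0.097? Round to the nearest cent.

$957446.81

Growing perpetuity: P = D₁ / (r − g) = $45,000.0000 / (0.097 − 0.05) = $957,446.81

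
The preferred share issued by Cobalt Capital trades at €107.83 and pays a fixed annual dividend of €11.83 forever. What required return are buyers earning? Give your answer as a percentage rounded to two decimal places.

10.97%

P = C/r ⇒ r = C/P = €11.83/€107.83 = 0.109710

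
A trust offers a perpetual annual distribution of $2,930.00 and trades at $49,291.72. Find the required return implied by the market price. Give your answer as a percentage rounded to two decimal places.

P = C/r ⇒ r = C/P = $2,930.00/$49,291.72 = 0.059442

5.94%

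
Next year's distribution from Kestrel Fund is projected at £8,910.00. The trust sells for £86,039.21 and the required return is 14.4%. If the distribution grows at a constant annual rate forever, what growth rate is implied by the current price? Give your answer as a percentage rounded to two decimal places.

P = D₁/(r−g) ⇒ g = r − D₁/P = 0.144 − £8,910.00/£86,039.21 = 0.040443

4.04%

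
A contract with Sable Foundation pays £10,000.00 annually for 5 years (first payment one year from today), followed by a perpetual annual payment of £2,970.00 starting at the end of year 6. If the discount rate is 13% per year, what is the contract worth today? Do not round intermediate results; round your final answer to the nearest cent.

£47572.29

PV of 5-year annuity: £10,000.00 × [1 − (1+0.13)^−5] / 0.13 = 35172.31262
Perpetuity value at year 5: £2,970.00 / 0.13 = 22846.15385
PV of perpetuity: 22846.15385 / (1+0.13)^5 = 12399.97700
Total PV = 35172.31262 + 12399.97700 = 47572.28961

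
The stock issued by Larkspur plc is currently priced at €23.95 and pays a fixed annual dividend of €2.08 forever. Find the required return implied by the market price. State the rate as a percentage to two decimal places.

8.68%

P = C/r ⇒ r = C/P = €2.08/€23.95 = 0.086848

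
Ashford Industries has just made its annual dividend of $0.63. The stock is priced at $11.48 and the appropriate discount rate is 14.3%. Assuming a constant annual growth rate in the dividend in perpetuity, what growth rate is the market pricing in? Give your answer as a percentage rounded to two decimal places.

P = D₀(1+g)/(r−g) ⇒ P(r−g) = D₀(1+g) ⇒ g(P+D₀) = P·r − D₀
g = (P·r − D₀)/(P + D₀) = ($11.48×0.143 − $0.63) / ($11.48 + $0.63) = 0.083538

8.35%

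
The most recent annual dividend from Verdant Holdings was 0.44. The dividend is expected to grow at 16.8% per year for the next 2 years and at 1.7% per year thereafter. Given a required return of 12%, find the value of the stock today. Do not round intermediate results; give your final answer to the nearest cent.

D_1 = 0.51392
D_2 = 0.60026
Terminal value at year 2: TV = D_2×(1+g_2)/(r−g_2) = 0.61046/0.103 = 5.92682
P_0 = D_1/(1+r)^1 + D_2/(1+r)^2 + TV/(1+r)^2
    = 0.45886 + 0.47852 + 4.72483 = 5.66221

5.66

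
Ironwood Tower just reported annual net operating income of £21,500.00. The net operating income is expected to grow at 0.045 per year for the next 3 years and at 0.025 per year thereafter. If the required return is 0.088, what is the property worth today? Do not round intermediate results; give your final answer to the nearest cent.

D_1 = 22467.50000
D_2 = 23478.53750
D_3 = 24535.07169
Terminal value at year 3: TV = D_3×(1+g_2)/(r−g_2) = 25148.44848/0.063 = 399181.72190
P_0 = D_1/(1+r)^1 + D_2/(1+r)^2 + D_3/(1+r)^3 + TV/(1+r)^3
    = 20650.27574 + 19834.13432 + 19050.24850 + 309944.51924 = 369479.17780

£369479.18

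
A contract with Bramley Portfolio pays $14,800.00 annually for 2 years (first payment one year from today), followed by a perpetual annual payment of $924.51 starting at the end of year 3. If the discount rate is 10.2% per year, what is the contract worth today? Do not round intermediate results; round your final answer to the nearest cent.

$33080.77

PV of 2-year annuity: $14,800.00 × [1 − (1+0.102)^−2] / 0.102 = 25617.17517
Perpetuity value at year 2: $924.51 / 0.102 = 9063.82353
PV of perpetuity: 9063.82353 / (1+0.102)^2 = 7463.59822
Total PV = 25617.17517 + 7463.59822 = 33080.77339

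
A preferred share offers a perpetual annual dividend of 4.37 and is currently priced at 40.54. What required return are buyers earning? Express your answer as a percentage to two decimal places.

P = C/r ⇒ r = C/P = 4.37/40.54 = 0.107795

10.78%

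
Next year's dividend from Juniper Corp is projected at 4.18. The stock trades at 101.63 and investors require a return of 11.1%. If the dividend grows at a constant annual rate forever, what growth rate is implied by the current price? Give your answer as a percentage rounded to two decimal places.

P = D₁/(r−g) ⇒ g = r − D₁/P = 0.111 − 4.18/101.63 = 0.069870

6.99%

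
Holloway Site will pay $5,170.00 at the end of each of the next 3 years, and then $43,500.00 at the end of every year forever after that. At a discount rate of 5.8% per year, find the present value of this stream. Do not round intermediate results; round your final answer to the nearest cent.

PV of 3-year annuity: $5,170.00 × [1 − (1+0.058)^−3] / 0.058 = 13870.76809
Perpetuity value at year 3: $43,500.00 / 0.058 = 750000.00000
PV of perpetuity: 750000.00000 / (1+0.058)^3 = 633292.37682
Total PV = 13870.76809 + 633292.37682 = 647163.14491

$647163.14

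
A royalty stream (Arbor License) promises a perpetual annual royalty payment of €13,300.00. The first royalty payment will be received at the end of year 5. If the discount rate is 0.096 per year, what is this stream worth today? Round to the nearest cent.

€96014.80

Value at end of year 4: C / r = €13,300.00 / 0.096 = €138,541.6667
Discount to today: PV = €138,541.6667 / (1 + 0.096)^4 = €138,541.6667 / 1.442920 = €96,014.80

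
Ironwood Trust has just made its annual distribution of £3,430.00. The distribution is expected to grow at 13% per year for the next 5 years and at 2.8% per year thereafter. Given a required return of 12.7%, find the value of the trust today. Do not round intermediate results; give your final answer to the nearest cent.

D_1 = 3875.90000
D_2 = 4379.76700
D_3 = 4949.13671
D_4 = 5592.52448
D_5 = 6319.55266
Terminal value at year 5: TV = D_5×(1+g_2)/(r−g_2) = 6496.50014/0.099 = 65621.21353
P_0 = D_1/(1+r)^1 + D_2/(1+r)^2 + D_3/(1+r)^3 + D_4/(1+r)^4 + D_5/(1+r)^5 + TV/(1+r)^5
    = 3439.13043 + 3448.28517 + 3457.46428 + 3466.66783 + 3475.89587 + 36093.14093 = 53380.58452

£53380.58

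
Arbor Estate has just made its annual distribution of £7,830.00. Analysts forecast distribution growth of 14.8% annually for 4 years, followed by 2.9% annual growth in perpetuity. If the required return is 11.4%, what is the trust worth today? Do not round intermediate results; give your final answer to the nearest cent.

£140685.62

D_1 = 8988.84000
D_2 = 10319.18832
D_3 = 11846.42819
D_4 = 13599.69956
Terminal value at year 4: TV = D_4×(1+g_2)/(r−g_2) = 13994.09085/0.085 = 164636.36295
P_0 = D_1/(1+r)^1 + D_2/(1+r)^2 + D_3/(1+r)^3 + D_4/(1+r)^4 + TV/(1+r)^4
    = 8068.97666 + 8315.24704 + 8569.03376 + 8830.56621 + 106901.79560 = 140685.61927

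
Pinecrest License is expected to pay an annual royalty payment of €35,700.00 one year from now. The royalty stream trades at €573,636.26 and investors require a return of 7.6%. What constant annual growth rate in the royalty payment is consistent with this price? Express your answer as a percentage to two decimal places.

P = D₁/(r−g) ⇒ g = r − D₁/P = 0.076 − €35,700.00/€573,636.26 = 0.013765

1.38%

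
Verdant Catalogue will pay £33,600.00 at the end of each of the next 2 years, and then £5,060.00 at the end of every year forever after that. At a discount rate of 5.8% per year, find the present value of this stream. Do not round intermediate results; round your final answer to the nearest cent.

PV of 2-year annuity: £33,600.00 × [1 − (1+0.058)^−2] / 0.058 = 61775.07942
Perpetuity value at year 2: £5,060.00 / 0.058 = 87241.37931
PV of perpetuity: 87241.37931 / (1+0.058)^2 = 77938.34652
Total PV = 61775.07942 + 77938.34652 = 139713.42594

£139713.43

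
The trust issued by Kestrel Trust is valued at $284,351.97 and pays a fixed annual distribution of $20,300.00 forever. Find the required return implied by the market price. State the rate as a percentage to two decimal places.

7.14%

P = C/r ⇒ r = C/P = $20,300.00/$284,351.97 = 0.071390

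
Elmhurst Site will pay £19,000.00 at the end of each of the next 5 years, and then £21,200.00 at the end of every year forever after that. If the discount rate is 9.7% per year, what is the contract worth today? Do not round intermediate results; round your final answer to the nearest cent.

PV of 5-year annuity: £19,000.00 × [1 − (1+0.097)^−5] / 0.097 = 72580.36205
Perpetuity value at year 5: £21,200.00 / 0.097 = 218556.70103
PV of perpetuity: 218556.70103 / (1+0.097)^5 = 137572.29706
Total PV = 72580.36205 + 137572.29706 = 210152.65911

£210152.66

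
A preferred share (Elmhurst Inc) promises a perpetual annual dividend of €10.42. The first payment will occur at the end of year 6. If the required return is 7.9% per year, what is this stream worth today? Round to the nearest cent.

Value at end of year 5: C / r = €10.42 / 0.079 = €131.8987
Discount to today: PV = €131.8987 / (1 + 0.079)^5 = €131.8987 / 1.462538 = €90.18

€90.18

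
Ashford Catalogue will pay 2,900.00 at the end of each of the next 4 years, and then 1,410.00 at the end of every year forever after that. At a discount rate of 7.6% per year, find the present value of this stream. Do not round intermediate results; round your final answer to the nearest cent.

PV of 4-year annuity: 2,900.00 × [1 − (1+0.076)^−4] / 0.076 = 9691.31300
Perpetuity value at year 4: 1,410.00 / 0.076 = 18552.63158
PV of perpetuity: 18552.63158 / (1+0.076)^4 = 13840.64836
Total PV = 9691.31300 + 13840.64836 = 23531.96136

23531.96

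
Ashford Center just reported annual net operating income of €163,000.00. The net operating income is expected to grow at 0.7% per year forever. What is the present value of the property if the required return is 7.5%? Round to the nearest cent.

€2413838.24

D₁ = D₀ × (1 + g) = €163,000.00 × 1.007 = €164,141.0000
Growing perpetuity: P = D₁ / (r − g) = €164,141.0000 / (0.075 − 0.007) = €2,413,838.24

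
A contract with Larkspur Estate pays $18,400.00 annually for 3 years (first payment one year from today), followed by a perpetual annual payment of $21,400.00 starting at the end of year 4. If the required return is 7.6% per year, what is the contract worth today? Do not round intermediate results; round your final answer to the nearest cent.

$273791.51

PV of 3-year annuity: $18,400.00 × [1 − (1+0.076)^−3] / 0.076 = 47762.92802
Perpetuity value at year 3: $21,400.00 / 0.076 = 281578.94737
PV of perpetuity: 281578.94737 / (1+0.076)^3 = 226028.58544
Total PV = 47762.92802 + 226028.58544 = 273791.51345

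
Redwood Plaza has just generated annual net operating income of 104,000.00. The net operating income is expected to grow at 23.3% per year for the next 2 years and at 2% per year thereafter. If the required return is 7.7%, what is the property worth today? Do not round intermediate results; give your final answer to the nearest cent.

D_1 = 128232.00000
D_2 = 158110.05600
Terminal value at year 2: TV = D_2×(1+g_2)/(r−g_2) = 161272.25712/0.057 = 2829337.84421
P_0 = D_1/(1+r)^1 + D_2/(1+r)^2 + TV/(1+r)^2
    = 119064.06685 + 136310.11553 + 2439233.64638 = 2694607.82876

2694607.83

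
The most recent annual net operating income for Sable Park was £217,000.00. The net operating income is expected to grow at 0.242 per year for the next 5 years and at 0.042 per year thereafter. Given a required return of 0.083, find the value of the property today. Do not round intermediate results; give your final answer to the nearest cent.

£12607145.18

D_1 = 269514.00000
D_2 = 334736.38800
D_3 = 415742.59390
D_4 = 516352.30162
D_5 = 641309.55861
Terminal value at year 5: TV = D_5×(1+g_2)/(r−g_2) = 668244.56007/0.041 = 16298647.80664
P_0 = D_1/(1+r)^1 + D_2/(1+r)^2 + D_3/(1+r)^3 + D_4/(1+r)^4 + D_5/(1+r)^5 + TV/(1+r)^5
    = 248858.72576 + 285394.77137 + 327294.83476 + 375346.43100 + 430452.69372 + 10939797.72822 = 12607145.18484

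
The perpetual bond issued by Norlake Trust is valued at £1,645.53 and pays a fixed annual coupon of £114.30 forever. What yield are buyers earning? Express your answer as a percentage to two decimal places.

P = C/r ⇒ r = C/P = £114.30/£1,645.53 = 0.069461

6.95%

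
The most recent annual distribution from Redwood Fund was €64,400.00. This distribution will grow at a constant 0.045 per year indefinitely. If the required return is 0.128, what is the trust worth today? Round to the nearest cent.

D₁ = D₀ × (1 + g) = €64,400.00 × 1.045 = €67,298.0000
Growing perpetuity: P = D₁ / (r − g) = €67,298.0000 / (0.128 − 0.045) = €810,819.28

€810819.28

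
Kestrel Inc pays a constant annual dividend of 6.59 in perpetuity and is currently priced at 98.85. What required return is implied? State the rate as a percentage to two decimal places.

6.67%

P = C/r ⇒ r = C/P = 6.59/98.85 = 0.066667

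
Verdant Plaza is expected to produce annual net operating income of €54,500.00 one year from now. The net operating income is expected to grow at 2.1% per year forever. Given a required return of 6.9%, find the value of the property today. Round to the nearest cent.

Growing perpetuity: P = D₁ / (r − g) = €54,500.0000 / (0.069 − 0.021) = €1,135,416.67

€1135416.67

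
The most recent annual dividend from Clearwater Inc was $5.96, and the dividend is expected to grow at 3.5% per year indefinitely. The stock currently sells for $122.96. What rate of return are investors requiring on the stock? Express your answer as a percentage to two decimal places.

D₁ = $5.96 × 1.035 = $6.1686
P = D₁/(r − g) ⇒ r = D₁/P + g = $6.1686/$122.96 + 0.035 = 0.050168 + 0.035 = 0.085168

8.52%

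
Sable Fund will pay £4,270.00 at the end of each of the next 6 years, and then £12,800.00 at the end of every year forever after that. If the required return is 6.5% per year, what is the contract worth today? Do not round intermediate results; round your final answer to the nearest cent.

PV of 6-year annuity: £4,270.00 × [1 − (1+0.065)^−6] / 0.065 = 20671.12789
Perpetuity value at year 6: £12,800.00 / 0.065 = 196923.07692
PV of perpetuity: 196923.07692 / (1+0.065)^6 = 134958.10339
Total PV = 20671.12789 + 134958.10339 = 155629.23128

£155629.23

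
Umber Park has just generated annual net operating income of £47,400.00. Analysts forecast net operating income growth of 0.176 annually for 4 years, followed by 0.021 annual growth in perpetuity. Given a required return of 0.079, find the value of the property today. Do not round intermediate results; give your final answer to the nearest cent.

D_1 = 55742.40000
D_2 = 65553.06240
D_3 = 77090.40138
D_4 = 90658.31203
Terminal value at year 4: TV = D_4×(1+g_2)/(r−g_2) = 92562.13658/0.058 = 1595898.90652
P_0 = D_1/(1+r)^1 + D_2/(1+r)^2 + D_3/(1+r)^3 + D_4/(1+r)^4 + TV/(1+r)^4
    = 51661.16775 + 56305.40618 + 61367.15261 + 66883.94020 + 1177387.98178 = 1413605.64853

£1413605.65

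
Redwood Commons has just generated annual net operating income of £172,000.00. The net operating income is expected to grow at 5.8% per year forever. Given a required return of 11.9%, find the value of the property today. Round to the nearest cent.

D₁ = D₀ × (1 + g) = £172,000.00 × 1.058 = £181,976.0000
Growing perpetuity: P = D₁ / (r − g) = £181,976.0000 / (0.119 − 0.058) = £2,983,213.11

£2983213.11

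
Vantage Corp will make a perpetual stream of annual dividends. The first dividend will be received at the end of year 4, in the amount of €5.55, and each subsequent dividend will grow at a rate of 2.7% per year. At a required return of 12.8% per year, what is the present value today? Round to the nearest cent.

€38.29

Value at end of year 3: C₁ / (r − g) = €5.55 / (0.128 − 0.027) = €54.9505
Discount to today: PV = €54.9505 / (1 + 0.128)^3 = €54.9505 / 1.435249 = €38.29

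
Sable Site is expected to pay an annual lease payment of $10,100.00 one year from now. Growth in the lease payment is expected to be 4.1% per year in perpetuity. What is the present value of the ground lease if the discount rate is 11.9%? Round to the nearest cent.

$129487.18

Growing perpetuity: P = D₁ / (r − g) = $10,100.0000 / (0.119 − 0.041) = $129,487.18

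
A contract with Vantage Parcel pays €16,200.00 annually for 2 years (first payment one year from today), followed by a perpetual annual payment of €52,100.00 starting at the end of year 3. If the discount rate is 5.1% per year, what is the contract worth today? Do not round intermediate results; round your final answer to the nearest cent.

€954910.26

PV of 2-year annuity: €16,200.00 × [1 − (1+0.051)^−2] / 0.051 = 30079.82068
Perpetuity value at year 2: €52,100.00 / 0.051 = 1021568.62745
PV of perpetuity: 1021568.62745 / (1+0.051)^2 = 924830.43873
Total PV = 30079.82068 + 924830.43873 = 954910.25941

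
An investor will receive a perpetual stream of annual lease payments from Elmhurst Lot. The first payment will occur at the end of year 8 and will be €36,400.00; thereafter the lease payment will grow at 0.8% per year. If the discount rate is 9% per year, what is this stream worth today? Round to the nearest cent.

€242829.84

Value at end of year 7: C₁ / (r − g) = €36,400.00 / (0.09 − 0.008) = €443,902.4390
Discount to today: PV = €443,902.4390 / (1 + 0.09)^7 = €443,902.4390 / 1.828039 = €242,829.84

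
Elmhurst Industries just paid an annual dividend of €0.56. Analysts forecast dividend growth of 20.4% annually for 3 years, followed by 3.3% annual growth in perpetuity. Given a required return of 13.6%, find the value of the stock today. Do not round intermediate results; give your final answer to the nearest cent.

€8.58

D_1 = 0.67424
D_2 = 0.81178
D_3 = 0.97739
Terminal value at year 3: TV = D_3×(1+g_2)/(r−g_2) = 1.00964/0.103 = 9.80236
P_0 = D_1/(1+r)^1 + D_2/(1+r)^2 + D_3/(1+r)^3 + TV/(1+r)^3
    = 0.59352 + 0.62905 + 0.66670 + 6.68645 = 8.57572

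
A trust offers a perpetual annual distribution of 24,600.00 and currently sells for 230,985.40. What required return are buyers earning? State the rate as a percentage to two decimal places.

10.65%

P = C/r ⇒ r = C/P = 24,600.00/230,985.40 = 0.106500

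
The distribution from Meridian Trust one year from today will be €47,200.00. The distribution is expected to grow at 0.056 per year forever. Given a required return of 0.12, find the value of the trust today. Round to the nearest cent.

Growing perpetuity: P = D₁ / (r − g) = €47,200.0000 / (0.12 − 0.056) = €737,500.00

€737500.00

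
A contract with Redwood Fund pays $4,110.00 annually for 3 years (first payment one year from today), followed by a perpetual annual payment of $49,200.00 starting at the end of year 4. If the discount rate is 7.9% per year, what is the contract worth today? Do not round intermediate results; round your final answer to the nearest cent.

PV of 3-year annuity: $4,110.00 × [1 − (1+0.079)^−3] / 0.079 = 10611.00965
Perpetuity value at year 3: $49,200.00 / 0.079 = 622784.81013
PV of perpetuity: 622784.81013 / (1+0.079)^3 = 495762.50485
Total PV = 10611.00965 + 495762.50485 = 506373.51450

$506373.51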